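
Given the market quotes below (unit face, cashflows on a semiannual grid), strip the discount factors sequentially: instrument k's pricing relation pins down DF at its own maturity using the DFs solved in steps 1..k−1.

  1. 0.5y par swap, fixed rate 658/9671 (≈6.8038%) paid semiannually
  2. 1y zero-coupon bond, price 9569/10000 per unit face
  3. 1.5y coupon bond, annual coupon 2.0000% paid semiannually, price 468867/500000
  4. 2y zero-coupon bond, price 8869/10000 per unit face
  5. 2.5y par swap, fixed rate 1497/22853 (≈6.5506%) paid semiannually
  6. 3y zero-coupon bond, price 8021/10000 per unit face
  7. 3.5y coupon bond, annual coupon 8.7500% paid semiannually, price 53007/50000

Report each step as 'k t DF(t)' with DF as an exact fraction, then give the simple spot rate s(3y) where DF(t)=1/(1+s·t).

step 1 [0.5y] swap r/2=329/9671: DF=(1 − 329/9671·(0))/(1+329/9671) = 9671/10000 ≈ 0.967100
step 2 [1y] zero: DF = P = 9569/10000 ≈ 0.956900
step 3 [1.5y] bond c/2=1/100: DF=(468867/500000 − 1/100·(0.967100+0.956900))/(1+1/100) = 4547/5000 ≈ 0.909400
step 4 [2y] zero: DF = P = 8869/10000 ≈ 0.886900
step 5 [2.5y] swap r/2=1497/45706: DF=(1 − 1497/45706·(0.967100+0.956900+0.909400+0.886900))/(1+1497/45706) = 8503/10000 ≈ 0.850300
step 6 [3y] zero: DF = P = 8021/10000 ≈ 0.802100
step 7 [3.5y] bond c/2=7/160: DF=(53007/50000 − 7/160·(0.967100+0.956900+0.909400+0.886900+0.850300+0.802100))/(1+7/160) = 1581/2000 ≈ 0.790500

1 1/2 9671/10000
2 1 9569/10000
3 3/2 4547/5000
4 2 8869/10000
5 5/2 8503/10000
6 3 8021/10000
7 7/2 1581/2000
s(3y) = (1/(8021/10000) − 1)/(3) = 1979/24063 ≈ 8.2242%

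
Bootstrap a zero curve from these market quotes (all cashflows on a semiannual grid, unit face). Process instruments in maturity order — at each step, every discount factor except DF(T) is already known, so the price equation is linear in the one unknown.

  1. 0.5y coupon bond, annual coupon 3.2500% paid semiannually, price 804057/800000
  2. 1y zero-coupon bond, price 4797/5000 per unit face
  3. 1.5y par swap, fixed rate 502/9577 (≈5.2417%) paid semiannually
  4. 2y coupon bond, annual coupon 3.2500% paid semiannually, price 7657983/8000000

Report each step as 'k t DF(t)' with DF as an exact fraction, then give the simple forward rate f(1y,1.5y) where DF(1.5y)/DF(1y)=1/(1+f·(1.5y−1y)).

1 1/2 989/1000
2 1 4797/5000
3 3/2 9247/10000
4 2 112/125
f(1y,1.5y) = ((4797/5000)/(9247/10000) − 1)/(1/2) = 694/9247 ≈ 7.5051%

step 1 [0.5y] bond c/2=13/800: DF=(804057/800000 − 13/800·(0))/(1+13/800) = 989/1000 ≈ 0.989000
step 2 [1y] zero: DF = P = 4797/5000 ≈ 0.959400
step 3 [1.5y] swap r/2=251/9577: DF=(1 − 251/9577·(0.989000+0.959400))/(1+251/9577) = 9247/10000 ≈ 0.924700
step 4 [2y] bond c/2=13/800: DF=(7657983/8000000 − 13/800·(0.989000+0.959400+0.924700))/(1+13/800) = 112/125 ≈ 0.896000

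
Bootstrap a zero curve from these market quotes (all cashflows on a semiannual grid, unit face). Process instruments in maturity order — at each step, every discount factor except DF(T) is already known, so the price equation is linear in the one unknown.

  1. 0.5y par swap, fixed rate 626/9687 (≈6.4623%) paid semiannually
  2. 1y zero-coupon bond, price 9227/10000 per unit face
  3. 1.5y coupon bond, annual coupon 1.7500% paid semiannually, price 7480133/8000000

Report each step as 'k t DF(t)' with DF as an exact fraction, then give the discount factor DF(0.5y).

1 1/2 9687/10000
2 1 9227/10000
3 3/2 1821/2000
DF(0.5y) = 9687/10000 ≈ 0.968700

step 1 [0.5y] swap r/2=313/9687: DF=(1 − 313/9687·(0))/(1+313/9687) = 9687/10000 ≈ 0.968700
step 2 [1y] zero: DF = P = 9227/10000 ≈ 0.922700
step 3 [1.5y] bond c/2=7/800: DF=(7480133/8000000 − 7/800·(0.968700+0.922700))/(1+7/800) = 1821/2000 ≈ 0.910500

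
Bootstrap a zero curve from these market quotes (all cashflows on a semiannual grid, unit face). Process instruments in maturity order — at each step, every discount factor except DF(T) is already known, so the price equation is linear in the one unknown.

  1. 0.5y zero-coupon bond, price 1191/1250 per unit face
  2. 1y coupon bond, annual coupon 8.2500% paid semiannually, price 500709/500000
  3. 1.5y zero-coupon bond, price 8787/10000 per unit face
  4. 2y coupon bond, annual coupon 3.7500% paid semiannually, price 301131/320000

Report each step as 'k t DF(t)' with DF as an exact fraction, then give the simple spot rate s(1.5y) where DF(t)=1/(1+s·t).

1 1/2 1191/1250
2 1 231/250
3 3/2 8787/10000
4 2 873/1000
s(1.5y) = (1/(8787/10000) − 1)/(3/2) = 2426/26361 ≈ 9.2030%

step 1 [0.5y] zero: DF = P = 1191/1250 ≈ 0.952800
step 2 [1y] bond c/2=33/800: DF=(500709/500000 − 33/800·(0.952800))/(1+33/800) = 231/250 ≈ 0.924000
step 3 [1.5y] zero: DF = P = 8787/10000 ≈ 0.878700
step 4 [2y] bond c/2=3/160: DF=(301131/320000 − 3/160·(0.952800+0.924000+0.878700))/(1+3/160) = 873/1000 ≈ 0.873000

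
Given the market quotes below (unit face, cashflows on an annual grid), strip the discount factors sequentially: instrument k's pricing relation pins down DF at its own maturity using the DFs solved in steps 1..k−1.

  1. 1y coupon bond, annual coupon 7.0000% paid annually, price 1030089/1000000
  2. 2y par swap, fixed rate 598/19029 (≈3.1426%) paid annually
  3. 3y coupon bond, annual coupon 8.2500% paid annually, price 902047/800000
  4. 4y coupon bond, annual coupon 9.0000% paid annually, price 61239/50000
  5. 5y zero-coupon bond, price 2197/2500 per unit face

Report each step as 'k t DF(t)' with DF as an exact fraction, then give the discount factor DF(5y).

step 1 [1y] bond c/1=7/100: DF=(1030089/1000000 − 7/100·(0))/(1+7/100) = 9627/10000 ≈ 0.962700
step 2 [2y] swap r/1=598/19029: DF=(1 − 598/19029·(0.962700))/(1+598/19029) = 4701/5000 ≈ 0.940200
step 3 [3y] bond c/1=33/400: DF=(902047/800000 − 33/400·(0.962700+0.940200))/(1+33/400) = 4483/5000 ≈ 0.896600
step 4 [4y] bond c/1=9/100: DF=(61239/50000 − 9/100·(0.962700+0.940200+0.896600))/(1+9/100) = 357/400 ≈ 0.892500
step 5 [5y] zero: DF = P = 2197/2500 ≈ 0.878800

1 1 9627/10000
2 2 4701/5000
3 3 4483/5000
4 4 357/400
5 5 2197/2500
DF(5y) = 2197/2500 ≈ 0.878800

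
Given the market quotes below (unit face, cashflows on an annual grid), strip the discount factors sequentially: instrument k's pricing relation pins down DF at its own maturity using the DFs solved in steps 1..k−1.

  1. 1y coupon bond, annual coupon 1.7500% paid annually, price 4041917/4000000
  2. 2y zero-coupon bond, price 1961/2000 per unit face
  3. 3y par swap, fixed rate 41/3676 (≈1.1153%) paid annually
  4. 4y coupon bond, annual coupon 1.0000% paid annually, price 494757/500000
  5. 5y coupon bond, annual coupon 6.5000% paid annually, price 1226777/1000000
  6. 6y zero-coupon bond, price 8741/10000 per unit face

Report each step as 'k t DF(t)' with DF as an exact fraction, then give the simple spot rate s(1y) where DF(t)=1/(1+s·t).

1 1 9931/10000
2 2 1961/2000
3 3 1209/1250
4 4 4753/5000
5 5 1143/1250
6 6 8741/10000
s(1y) = (1/(9931/10000) − 1)/(1) = 69/9931 ≈ 0.6948%

step 1 [1y] bond c/1=7/400: DF=(4041917/4000000 − 7/400·(0))/(1+7/400) = 9931/10000 ≈ 0.993100
step 2 [2y] zero: DF = P = 1961/2000 ≈ 0.980500
step 3 [3y] swap r/1=41/3676: DF=(1 − 41/3676·(0.993100+0.980500))/(1+41/3676) = 1209/1250 ≈ 0.967200
step 4 [4y] bond c/1=1/100: DF=(494757/500000 − 1/100·(0.993100+0.980500+0.967200))/(1+1/100) = 4753/5000 ≈ 0.950600
step 5 [5y] bond c/1=13/200: DF=(1226777/1000000 − 13/200·(0.993100+0.980500+0.967200+0.950600))/(1+13/200) = 1143/1250 ≈ 0.914400
step 6 [6y] zero: DF = P = 8741/10000 ≈ 0.874100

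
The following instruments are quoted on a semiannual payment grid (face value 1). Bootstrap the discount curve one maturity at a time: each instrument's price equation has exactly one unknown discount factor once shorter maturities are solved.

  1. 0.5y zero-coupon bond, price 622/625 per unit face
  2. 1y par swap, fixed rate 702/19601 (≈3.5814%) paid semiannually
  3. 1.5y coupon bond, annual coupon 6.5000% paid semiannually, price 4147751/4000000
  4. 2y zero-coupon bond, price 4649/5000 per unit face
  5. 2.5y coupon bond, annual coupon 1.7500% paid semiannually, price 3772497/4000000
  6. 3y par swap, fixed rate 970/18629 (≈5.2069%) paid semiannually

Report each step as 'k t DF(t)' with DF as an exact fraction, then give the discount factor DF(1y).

1 1/2 622/625
2 1 9649/10000
3 3/2 4713/5000
4 2 4649/5000
5 5/2 9017/10000
6 3 1709/2000
DF(1y) = 9649/10000 ≈ 0.964900

step 1 [0.5y] zero: DF = P = 622/625 ≈ 0.995200
step 2 [1y] swap r/2=351/19601: DF=(1 − 351/19601·(0.995200))/(1+351/19601) = 9649/10000 ≈ 0.964900
step 3 [1.5y] bond c/2=13/400: DF=(4147751/4000000 − 13/400·(0.995200+0.964900))/(1+13/400) = 4713/5000 ≈ 0.942600
step 4 [2y] zero: DF = P = 4649/5000 ≈ 0.929800
step 5 [2.5y] bond c/2=7/800: DF=(3772497/4000000 − 7/800·(0.995200+0.964900+0.942600+0.929800))/(1+7/800) = 9017/10000 ≈ 0.901700
step 6 [3y] swap r/2=485/18629: DF=(1 − 485/18629·(0.995200+0.964900+0.942600+0.929800+0.901700))/(1+485/18629) = 1709/2000 ≈ 0.854500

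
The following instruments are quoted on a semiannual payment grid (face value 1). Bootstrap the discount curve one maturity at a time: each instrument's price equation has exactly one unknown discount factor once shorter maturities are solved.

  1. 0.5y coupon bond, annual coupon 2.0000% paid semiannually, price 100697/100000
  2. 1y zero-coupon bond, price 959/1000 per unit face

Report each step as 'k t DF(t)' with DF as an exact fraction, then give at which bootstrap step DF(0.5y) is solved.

step 1 [0.5y] bond c/2=1/100: DF=(100697/100000 − 1/100·(0))/(1+1/100) = 997/1000 ≈ 0.997000
step 2 [1y] zero: DF = P = 959/1000 ≈ 0.959000

1 1/2 997/1000
2 1 959/1000
DF(0.5y) is solved at step 1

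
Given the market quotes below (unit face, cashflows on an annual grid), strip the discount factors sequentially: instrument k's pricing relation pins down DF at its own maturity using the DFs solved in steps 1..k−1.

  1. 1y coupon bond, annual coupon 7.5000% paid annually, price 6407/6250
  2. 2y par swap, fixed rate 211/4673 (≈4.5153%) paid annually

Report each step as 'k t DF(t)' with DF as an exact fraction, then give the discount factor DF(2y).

1 1 596/625
2 2 2289/2500
DF(2y) = 2289/2500 ≈ 0.915600

step 1 [1y] bond c/1=3/40: DF=(6407/6250 − 3/40·(0))/(1+3/40) = 596/625 ≈ 0.953600
step 2 [2y] swap r/1=211/4673: DF=(1 − 211/4673·(0.953600))/(1+211/4673) = 2289/2500 ≈ 0.915600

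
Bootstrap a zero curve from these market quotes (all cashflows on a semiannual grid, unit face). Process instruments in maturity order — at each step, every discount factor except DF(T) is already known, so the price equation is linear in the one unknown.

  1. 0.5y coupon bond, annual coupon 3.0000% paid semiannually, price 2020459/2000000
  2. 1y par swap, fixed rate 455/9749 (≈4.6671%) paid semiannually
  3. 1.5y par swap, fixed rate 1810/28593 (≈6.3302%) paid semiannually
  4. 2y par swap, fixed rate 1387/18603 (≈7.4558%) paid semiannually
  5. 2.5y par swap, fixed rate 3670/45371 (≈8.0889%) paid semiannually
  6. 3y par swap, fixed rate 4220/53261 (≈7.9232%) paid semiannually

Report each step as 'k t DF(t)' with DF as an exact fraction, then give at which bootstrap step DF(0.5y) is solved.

1 1/2 9953/10000
2 1 1909/2000
3 3/2 1819/2000
4 2 8613/10000
5 5/2 1633/2000
6 3 789/1000
DF(0.5y) is solved at step 1

step 1 [0.5y] bond c/2=3/200: DF=(2020459/2000000 − 3/200·(0))/(1+3/200) = 9953/10000 ≈ 0.995300
step 2 [1y] swap r/2=455/19498: DF=(1 − 455/19498·(0.995300))/(1+455/19498) = 1909/2000 ≈ 0.954500
step 3 [1.5y] swap r/2=905/28593: DF=(1 − 905/28593·(0.995300+0.954500))/(1+905/28593) = 1819/2000 ≈ 0.909500
step 4 [2y] swap r/2=1387/37206: DF=(1 − 1387/37206·(0.995300+0.954500+0.909500))/(1+1387/37206) = 8613/10000 ≈ 0.861300
step 5 [2.5y] swap r/2=1835/45371: DF=(1 − 1835/45371·(0.995300+0.954500+0.909500+0.861300))/(1+1835/45371) = 1633/2000 ≈ 0.816500
step 6 [3y] swap r/2=2110/53261: DF=(1 − 2110/53261·(0.995300+0.954500+0.909500+0.861300+0.816500))/(1+2110/53261) = 789/1000 ≈ 0.789000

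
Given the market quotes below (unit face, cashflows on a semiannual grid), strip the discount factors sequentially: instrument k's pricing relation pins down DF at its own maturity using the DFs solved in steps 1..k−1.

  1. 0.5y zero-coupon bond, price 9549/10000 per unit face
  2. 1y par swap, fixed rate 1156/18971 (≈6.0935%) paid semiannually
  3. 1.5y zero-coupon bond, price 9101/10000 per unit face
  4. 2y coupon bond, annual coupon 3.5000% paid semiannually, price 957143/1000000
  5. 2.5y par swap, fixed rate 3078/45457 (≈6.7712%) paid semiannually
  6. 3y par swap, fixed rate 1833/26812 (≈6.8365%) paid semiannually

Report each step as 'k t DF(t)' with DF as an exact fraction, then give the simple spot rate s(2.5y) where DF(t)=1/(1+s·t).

1 1/2 9549/10000
2 1 4711/5000
3 3/2 9101/10000
4 2 2231/2500
5 5/2 8461/10000
6 3 8167/10000
s(2.5y) = (1/(8461/10000) − 1)/(5/2) = 3078/42305 ≈ 7.2757%

step 1 [0.5y] zero: DF = P = 9549/10000 ≈ 0.954900
step 2 [1y] swap r/2=578/18971: DF=(1 − 578/18971·(0.954900))/(1+578/18971) = 4711/5000 ≈ 0.942200
step 3 [1.5y] zero: DF = P = 9101/10000 ≈ 0.910100
step 4 [2y] bond c/2=7/400: DF=(957143/1000000 − 7/400·(0.954900+0.942200+0.910100))/(1+7/400) = 2231/2500 ≈ 0.892400
step 5 [2.5y] swap r/2=1539/45457: DF=(1 − 1539/45457·(0.954900+0.942200+0.910100+0.892400))/(1+1539/45457) = 8461/10000 ≈ 0.846100
step 6 [3y] swap r/2=1833/53624: DF=(1 − 1833/53624·(0.954900+0.942200+0.910100+0.892400+0.846100))/(1+1833/53624) = 8167/10000 ≈ 0.816700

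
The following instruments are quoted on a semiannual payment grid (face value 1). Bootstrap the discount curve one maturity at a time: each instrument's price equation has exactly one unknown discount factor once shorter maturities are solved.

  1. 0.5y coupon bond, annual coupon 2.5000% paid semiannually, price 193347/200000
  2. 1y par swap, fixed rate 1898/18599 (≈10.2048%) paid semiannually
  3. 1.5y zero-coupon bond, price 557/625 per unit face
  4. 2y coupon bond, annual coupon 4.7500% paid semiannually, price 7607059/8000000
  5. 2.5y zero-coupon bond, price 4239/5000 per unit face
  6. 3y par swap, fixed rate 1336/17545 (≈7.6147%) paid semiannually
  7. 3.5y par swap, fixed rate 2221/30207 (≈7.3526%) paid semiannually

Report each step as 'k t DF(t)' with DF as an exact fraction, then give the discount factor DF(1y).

step 1 [0.5y] bond c/2=1/80: DF=(193347/200000 − 1/80·(0))/(1+1/80) = 2387/2500 ≈ 0.954800
step 2 [1y] swap r/2=949/18599: DF=(1 − 949/18599·(0.954800))/(1+949/18599) = 9051/10000 ≈ 0.905100
step 3 [1.5y] zero: DF = P = 557/625 ≈ 0.891200
step 4 [2y] bond c/2=19/800: DF=(7607059/8000000 − 19/800·(0.954800+0.905100+0.891200))/(1+19/800) = 173/200 ≈ 0.865000
step 5 [2.5y] zero: DF = P = 4239/5000 ≈ 0.847800
step 6 [3y] swap r/2=668/17545: DF=(1 − 668/17545·(0.954800+0.905100+0.891200+0.865000+0.847800))/(1+668/17545) = 1999/2500 ≈ 0.799600
step 7 [3.5y] swap r/2=2221/60414: DF=(1 − 2221/60414·(0.954800+0.905100+0.891200+0.865000+0.847800+0.799600))/(1+2221/60414) = 7779/10000 ≈ 0.777900

1 1/2 2387/2500
2 1 9051/10000
3 3/2 557/625
4 2 173/200
5 5/2 4239/5000
6 3 1999/2500
7 7/2 7779/10000
DF(1y) = 9051/10000 ≈ 0.905100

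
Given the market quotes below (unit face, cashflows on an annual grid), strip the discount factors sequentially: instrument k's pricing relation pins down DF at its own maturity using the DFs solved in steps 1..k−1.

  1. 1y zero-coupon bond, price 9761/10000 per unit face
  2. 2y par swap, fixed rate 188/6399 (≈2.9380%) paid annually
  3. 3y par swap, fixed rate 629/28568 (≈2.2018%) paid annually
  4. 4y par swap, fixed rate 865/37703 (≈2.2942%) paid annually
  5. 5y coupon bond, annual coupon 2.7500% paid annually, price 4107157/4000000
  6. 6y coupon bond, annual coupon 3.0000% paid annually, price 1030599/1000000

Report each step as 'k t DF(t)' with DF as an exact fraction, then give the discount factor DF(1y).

1 1 9761/10000
2 2 2359/2500
3 3 9371/10000
4 4 1827/2000
5 5 1123/1250
6 6 4323/5000
DF(1y) = 9761/10000 ≈ 0.976100

step 1 [1y] zero: DF = P = 9761/10000 ≈ 0.976100
step 2 [2y] swap r/1=188/6399: DF=(1 − 188/6399·(0.976100))/(1+188/6399) = 2359/2500 ≈ 0.943600
step 3 [3y] swap r/1=629/28568: DF=(1 − 629/28568·(0.976100+0.943600))/(1+629/28568) = 9371/10000 ≈ 0.937100
step 4 [4y] swap r/1=865/37703: DF=(1 − 865/37703·(0.976100+0.943600+0.937100))/(1+865/37703) = 1827/2000 ≈ 0.913500
step 5 [5y] bond c/1=11/400: DF=(4107157/4000000 − 11/400·(0.976100+0.943600+0.937100+0.913500))/(1+11/400) = 1123/1250 ≈ 0.898400
step 6 [6y] bond c/1=3/100: DF=(1030599/1000000 − 3/100·(0.976100+0.943600+0.937100+0.913500+0.898400))/(1+3/100) = 4323/5000 ≈ 0.864600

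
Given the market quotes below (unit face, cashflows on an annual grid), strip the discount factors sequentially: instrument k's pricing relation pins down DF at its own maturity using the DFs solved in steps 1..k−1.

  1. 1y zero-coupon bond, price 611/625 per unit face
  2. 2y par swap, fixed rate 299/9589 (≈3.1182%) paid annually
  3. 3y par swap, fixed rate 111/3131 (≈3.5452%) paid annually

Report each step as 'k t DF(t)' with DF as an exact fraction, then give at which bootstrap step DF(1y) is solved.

step 1 [1y] zero: DF = P = 611/625 ≈ 0.977600
step 2 [2y] swap r/1=299/9589: DF=(1 − 299/9589·(0.977600))/(1+299/9589) = 4701/5000 ≈ 0.940200
step 3 [3y] swap r/1=111/3131: DF=(1 − 111/3131·(0.977600+0.940200))/(1+111/3131) = 9001/10000 ≈ 0.900100

1 1 611/625
2 2 4701/5000
3 3 9001/10000
DF(1y) is solved at step 1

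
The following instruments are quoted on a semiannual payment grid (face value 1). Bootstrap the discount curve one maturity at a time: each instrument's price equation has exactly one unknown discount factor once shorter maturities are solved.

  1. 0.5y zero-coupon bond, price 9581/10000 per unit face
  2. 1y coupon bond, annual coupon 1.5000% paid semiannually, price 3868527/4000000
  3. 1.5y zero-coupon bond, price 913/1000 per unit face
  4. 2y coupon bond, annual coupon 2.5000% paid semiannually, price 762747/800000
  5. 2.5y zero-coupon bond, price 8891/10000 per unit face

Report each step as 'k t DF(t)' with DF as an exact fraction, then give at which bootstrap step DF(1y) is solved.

step 1 [0.5y] zero: DF = P = 9581/10000 ≈ 0.958100
step 2 [1y] bond c/2=3/400: DF=(3868527/4000000 − 3/400·(0.958100))/(1+3/400) = 1191/1250 ≈ 0.952800
step 3 [1.5y] zero: DF = P = 913/1000 ≈ 0.913000
step 4 [2y] bond c/2=1/80: DF=(762747/800000 − 1/80·(0.958100+0.952800+0.913000))/(1+1/80) = 2267/2500 ≈ 0.906800
step 5 [2.5y] zero: DF = P = 8891/10000 ≈ 0.889100

1 1/2 9581/10000
2 1 1191/1250
3 3/2 913/1000
4 2 2267/2500
5 5/2 8891/10000
DF(1y) is solved at step 2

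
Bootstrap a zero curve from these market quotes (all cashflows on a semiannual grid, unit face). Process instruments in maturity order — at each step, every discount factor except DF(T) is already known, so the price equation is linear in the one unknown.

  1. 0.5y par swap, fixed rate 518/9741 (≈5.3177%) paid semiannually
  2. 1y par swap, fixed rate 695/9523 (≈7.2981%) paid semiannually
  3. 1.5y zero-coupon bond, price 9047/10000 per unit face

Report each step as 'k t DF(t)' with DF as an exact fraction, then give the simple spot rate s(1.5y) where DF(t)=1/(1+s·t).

1 1/2 9741/10000
2 1 1861/2000
3 3/2 9047/10000
s(1.5y) = (1/(9047/10000) − 1)/(3/2) = 1906/27141 ≈ 7.0226%

step 1 [0.5y] swap r/2=259/9741: DF=(1 − 259/9741·(0))/(1+259/9741) = 9741/10000 ≈ 0.974100
step 2 [1y] swap r/2=695/19046: DF=(1 − 695/19046·(0.974100))/(1+695/19046) = 1861/2000 ≈ 0.930500
step 3 [1.5y] zero: DF = P = 9047/10000 ≈ 0.904700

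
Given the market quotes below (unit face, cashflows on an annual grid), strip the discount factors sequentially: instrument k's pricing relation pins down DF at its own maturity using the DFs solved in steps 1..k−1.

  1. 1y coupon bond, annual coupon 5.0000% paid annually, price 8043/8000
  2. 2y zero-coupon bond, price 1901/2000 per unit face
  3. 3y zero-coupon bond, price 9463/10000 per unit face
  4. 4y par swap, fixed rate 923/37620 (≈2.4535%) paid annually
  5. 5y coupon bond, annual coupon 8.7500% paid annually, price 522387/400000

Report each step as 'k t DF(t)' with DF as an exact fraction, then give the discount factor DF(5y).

1 1 383/400
2 2 1901/2000
3 3 9463/10000
4 4 9077/10000
5 5 4491/5000
DF(5y) = 4491/5000 ≈ 0.898200

step 1 [1y] bond c/1=1/20: DF=(8043/8000 − 1/20·(0))/(1+1/20) = 383/400 ≈ 0.957500
step 2 [2y] zero: DF = P = 1901/2000 ≈ 0.950500
step 3 [3y] zero: DF = P = 9463/10000 ≈ 0.946300
step 4 [4y] swap r/1=923/37620: DF=(1 − 923/37620·(0.957500+0.950500+0.946300))/(1+923/37620) = 9077/10000 ≈ 0.907700
step 5 [5y] bond c/1=7/80: DF=(522387/400000 − 7/80·(0.957500+0.950500+0.946300+0.907700))/(1+7/80) = 4491/5000 ≈ 0.898200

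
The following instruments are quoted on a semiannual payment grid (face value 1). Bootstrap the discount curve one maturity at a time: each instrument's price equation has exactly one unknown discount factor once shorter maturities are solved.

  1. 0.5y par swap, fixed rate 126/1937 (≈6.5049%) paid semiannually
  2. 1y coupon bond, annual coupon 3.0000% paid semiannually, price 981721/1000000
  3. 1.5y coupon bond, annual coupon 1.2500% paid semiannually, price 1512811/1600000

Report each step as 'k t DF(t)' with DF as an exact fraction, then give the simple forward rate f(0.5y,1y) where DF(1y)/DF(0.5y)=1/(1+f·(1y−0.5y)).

1 1/2 1937/2000
2 1 9529/10000
3 3/2 9277/10000
f(0.5y,1y) = ((1937/2000)/(9529/10000) − 1)/(1/2) = 24/733 ≈ 3.2742%

step 1 [0.5y] swap r/2=63/1937: DF=(1 − 63/1937·(0))/(1+63/1937) = 1937/2000 ≈ 0.968500
step 2 [1y] bond c/2=3/200: DF=(981721/1000000 − 3/200·(0.968500))/(1+3/200) = 9529/10000 ≈ 0.952900
step 3 [1.5y] bond c/2=1/160: DF=(1512811/1600000 − 1/160·(0.968500+0.952900))/(1+1/160) = 9277/10000 ≈ 0.927700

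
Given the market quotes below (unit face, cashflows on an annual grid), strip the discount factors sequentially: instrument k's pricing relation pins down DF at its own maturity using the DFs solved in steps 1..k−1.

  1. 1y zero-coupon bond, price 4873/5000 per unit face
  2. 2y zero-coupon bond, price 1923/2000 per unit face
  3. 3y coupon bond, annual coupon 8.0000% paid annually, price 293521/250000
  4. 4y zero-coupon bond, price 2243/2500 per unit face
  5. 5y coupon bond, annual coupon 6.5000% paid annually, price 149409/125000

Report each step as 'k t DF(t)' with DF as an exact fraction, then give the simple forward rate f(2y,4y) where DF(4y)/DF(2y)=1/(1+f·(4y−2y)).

step 1 [1y] zero: DF = P = 4873/5000 ≈ 0.974600
step 2 [2y] zero: DF = P = 1923/2000 ≈ 0.961500
step 3 [3y] bond c/1=2/25: DF=(293521/250000 − 2/25·(0.974600+0.961500))/(1+2/25) = 9437/10000 ≈ 0.943700
step 4 [4y] zero: DF = P = 2243/2500 ≈ 0.897200
step 5 [5y] bond c/1=13/200: DF=(149409/125000 − 13/200·(0.974600+0.961500+0.943700+0.897200))/(1+13/200) = 4459/5000 ≈ 0.891800

1 1 4873/5000
2 2 1923/2000
3 3 9437/10000
4 4 2243/2500
5 5 4459/5000
f(2y,4y) = ((1923/2000)/(2243/2500) − 1)/(2) = 643/17944 ≈ 3.5834%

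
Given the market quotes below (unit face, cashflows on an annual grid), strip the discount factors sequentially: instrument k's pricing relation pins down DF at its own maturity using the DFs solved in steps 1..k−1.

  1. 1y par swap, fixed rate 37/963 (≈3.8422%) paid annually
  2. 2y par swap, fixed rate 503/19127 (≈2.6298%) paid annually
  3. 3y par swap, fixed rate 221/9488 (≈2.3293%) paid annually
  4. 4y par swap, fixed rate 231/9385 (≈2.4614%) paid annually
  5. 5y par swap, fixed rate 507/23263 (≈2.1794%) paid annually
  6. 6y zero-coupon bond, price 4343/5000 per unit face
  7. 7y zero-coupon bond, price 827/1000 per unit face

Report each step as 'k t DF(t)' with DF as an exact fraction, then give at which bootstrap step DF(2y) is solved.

1 1 963/1000
2 2 9497/10000
3 3 9337/10000
4 4 2269/2500
5 5 4493/5000
6 6 4343/5000
7 7 827/1000
DF(2y) is solved at step 2

step 1 [1y] swap r/1=37/963: DF=(1 − 37/963·(0))/(1+37/963) = 963/1000 ≈ 0.963000
step 2 [2y] swap r/1=503/19127: DF=(1 − 503/19127·(0.963000))/(1+503/19127) = 9497/10000 ≈ 0.949700
step 3 [3y] swap r/1=221/9488: DF=(1 − 221/9488·(0.963000+0.949700))/(1+221/9488) = 9337/10000 ≈ 0.933700
step 4 [4y] swap r/1=231/9385: DF=(1 − 231/9385·(0.963000+0.949700+0.933700))/(1+231/9385) = 2269/2500 ≈ 0.907600
step 5 [5y] swap r/1=507/23263: DF=(1 − 507/23263·(0.963000+0.949700+0.933700+0.907600))/(1+507/23263) = 4493/5000 ≈ 0.898600
step 6 [6y] zero: DF = P = 4343/5000 ≈ 0.868600
step 7 [7y] zero: DF = P = 827/1000 ≈ 0.827000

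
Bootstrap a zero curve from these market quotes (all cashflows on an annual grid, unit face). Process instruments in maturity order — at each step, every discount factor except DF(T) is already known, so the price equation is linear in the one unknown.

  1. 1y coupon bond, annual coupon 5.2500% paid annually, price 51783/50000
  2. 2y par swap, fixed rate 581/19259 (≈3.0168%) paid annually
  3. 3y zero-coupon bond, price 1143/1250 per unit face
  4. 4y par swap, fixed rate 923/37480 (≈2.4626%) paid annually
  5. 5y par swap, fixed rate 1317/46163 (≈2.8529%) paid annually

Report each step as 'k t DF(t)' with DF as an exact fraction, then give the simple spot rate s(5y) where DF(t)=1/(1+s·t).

step 1 [1y] bond c/1=21/400: DF=(51783/50000 − 21/400·(0))/(1+21/400) = 123/125 ≈ 0.984000
step 2 [2y] swap r/1=581/19259: DF=(1 − 581/19259·(0.984000))/(1+581/19259) = 9419/10000 ≈ 0.941900
step 3 [3y] zero: DF = P = 1143/1250 ≈ 0.914400
step 4 [4y] swap r/1=923/37480: DF=(1 − 923/37480·(0.984000+0.941900+0.914400))/(1+923/37480) = 9077/10000 ≈ 0.907700
step 5 [5y] swap r/1=1317/46163: DF=(1 − 1317/46163·(0.984000+0.941900+0.914400+0.907700))/(1+1317/46163) = 8683/10000 ≈ 0.868300

1 1 123/125
2 2 9419/10000
3 3 1143/1250
4 4 9077/10000
5 5 8683/10000
s(5y) = (1/(8683/10000) − 1)/(5) = 1317/43415 ≈ 3.0335%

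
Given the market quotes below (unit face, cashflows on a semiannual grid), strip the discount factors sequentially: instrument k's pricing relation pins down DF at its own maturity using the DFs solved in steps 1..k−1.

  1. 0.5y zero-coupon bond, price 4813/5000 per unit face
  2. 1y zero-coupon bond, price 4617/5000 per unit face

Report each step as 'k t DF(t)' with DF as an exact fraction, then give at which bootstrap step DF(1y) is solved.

1 1/2 4813/5000
2 1 4617/5000
DF(1y) is solved at step 2

step 1 [0.5y] zero: DF = P = 4813/5000 ≈ 0.962600
step 2 [1y] zero: DF = P = 4617/5000 ≈ 0.923400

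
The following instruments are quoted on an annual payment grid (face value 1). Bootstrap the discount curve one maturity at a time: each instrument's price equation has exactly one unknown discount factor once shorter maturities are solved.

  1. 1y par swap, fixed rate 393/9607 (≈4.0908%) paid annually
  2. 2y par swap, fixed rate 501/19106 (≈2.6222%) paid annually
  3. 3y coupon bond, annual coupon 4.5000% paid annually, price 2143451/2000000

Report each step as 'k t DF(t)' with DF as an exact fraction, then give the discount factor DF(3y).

1 1 9607/10000
2 2 9499/10000
3 3 9433/10000
DF(3y) = 9433/10000 ≈ 0.943300

step 1 [1y] swap r/1=393/9607: DF=(1 − 393/9607·(0))/(1+393/9607) = 9607/10000 ≈ 0.960700
step 2 [2y] swap r/1=501/19106: DF=(1 − 501/19106·(0.960700))/(1+501/19106) = 9499/10000 ≈ 0.949900
step 3 [3y] bond c/1=9/200: DF=(2143451/2000000 − 9/200·(0.960700+0.949900))/(1+9/200) = 9433/10000 ≈ 0.943300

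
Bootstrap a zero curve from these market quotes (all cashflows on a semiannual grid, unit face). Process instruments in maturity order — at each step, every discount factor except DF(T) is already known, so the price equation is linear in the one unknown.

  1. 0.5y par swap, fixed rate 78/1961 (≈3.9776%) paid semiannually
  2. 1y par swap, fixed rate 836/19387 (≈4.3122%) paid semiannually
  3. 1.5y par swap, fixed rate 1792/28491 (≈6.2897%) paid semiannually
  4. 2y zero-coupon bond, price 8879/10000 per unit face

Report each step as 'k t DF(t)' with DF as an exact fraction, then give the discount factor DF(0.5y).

1 1/2 1961/2000
2 1 4791/5000
3 3/2 569/625
4 2 8879/10000
DF(0.5y) = 1961/2000 ≈ 0.980500

step 1 [0.5y] swap r/2=39/1961: DF=(1 − 39/1961·(0))/(1+39/1961) = 1961/2000 ≈ 0.980500
step 2 [1y] swap r/2=418/19387: DF=(1 − 418/19387·(0.980500))/(1+418/19387) = 4791/5000 ≈ 0.958200
step 3 [1.5y] swap r/2=896/28491: DF=(1 − 896/28491·(0.980500+0.958200))/(1+896/28491) = 569/625 ≈ 0.910400
step 4 [2y] zero: DF = P = 8879/10000 ≈ 0.887900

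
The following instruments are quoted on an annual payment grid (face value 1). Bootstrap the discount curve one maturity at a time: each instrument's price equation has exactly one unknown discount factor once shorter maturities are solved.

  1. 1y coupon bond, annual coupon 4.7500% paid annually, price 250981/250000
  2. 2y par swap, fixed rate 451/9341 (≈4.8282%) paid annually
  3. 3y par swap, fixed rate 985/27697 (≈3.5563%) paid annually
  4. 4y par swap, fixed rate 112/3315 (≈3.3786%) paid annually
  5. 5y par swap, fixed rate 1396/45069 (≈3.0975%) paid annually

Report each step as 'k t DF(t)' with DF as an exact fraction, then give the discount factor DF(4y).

1 1 599/625
2 2 4549/5000
3 3 1803/2000
4 4 548/625
5 5 2151/2500
DF(4y) = 548/625 ≈ 0.876800

step 1 [1y] bond c/1=19/400: DF=(250981/250000 − 19/400·(0))/(1+19/400) = 599/625 ≈ 0.958400
step 2 [2y] swap r/1=451/9341: DF=(1 − 451/9341·(0.958400))/(1+451/9341) = 4549/5000 ≈ 0.909800
step 3 [3y] swap r/1=985/27697: DF=(1 − 985/27697·(0.958400+0.909800))/(1+985/27697) = 1803/2000 ≈ 0.901500
step 4 [4y] swap r/1=112/3315: DF=(1 − 112/3315·(0.958400+0.909800+0.901500))/(1+112/3315) = 548/625 ≈ 0.876800
step 5 [5y] swap r/1=1396/45069: DF=(1 − 1396/45069·(0.958400+0.909800+0.901500+0.876800))/(1+1396/45069) = 2151/2500 ≈ 0.860400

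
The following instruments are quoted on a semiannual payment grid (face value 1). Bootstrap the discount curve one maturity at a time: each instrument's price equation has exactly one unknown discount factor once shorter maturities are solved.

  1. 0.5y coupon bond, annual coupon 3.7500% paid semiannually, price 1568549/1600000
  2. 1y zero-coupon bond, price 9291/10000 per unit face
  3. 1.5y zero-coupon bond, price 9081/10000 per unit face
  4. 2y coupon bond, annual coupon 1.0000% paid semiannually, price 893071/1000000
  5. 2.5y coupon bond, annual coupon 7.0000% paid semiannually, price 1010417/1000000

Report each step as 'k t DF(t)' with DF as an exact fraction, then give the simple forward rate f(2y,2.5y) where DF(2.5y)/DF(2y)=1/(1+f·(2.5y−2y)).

step 1 [0.5y] bond c/2=3/160: DF=(1568549/1600000 − 3/160·(0))/(1+3/160) = 9623/10000 ≈ 0.962300
step 2 [1y] zero: DF = P = 9291/10000 ≈ 0.929100
step 3 [1.5y] zero: DF = P = 9081/10000 ≈ 0.908100
step 4 [2y] bond c/2=1/200: DF=(893071/1000000 − 1/200·(0.962300+0.929100+0.908100))/(1+1/200) = 8747/10000 ≈ 0.874700
step 5 [2.5y] bond c/2=7/200: DF=(1010417/1000000 − 7/200·(0.962300+0.929100+0.908100+0.874700))/(1+7/200) = 213/250 ≈ 0.852000

1 1/2 9623/10000
2 1 9291/10000
3 3/2 9081/10000
4 2 8747/10000
5 5/2 213/250
f(2y,2.5y) = ((8747/10000)/(213/250) − 1)/(1/2) = 227/4260 ≈ 5.3286%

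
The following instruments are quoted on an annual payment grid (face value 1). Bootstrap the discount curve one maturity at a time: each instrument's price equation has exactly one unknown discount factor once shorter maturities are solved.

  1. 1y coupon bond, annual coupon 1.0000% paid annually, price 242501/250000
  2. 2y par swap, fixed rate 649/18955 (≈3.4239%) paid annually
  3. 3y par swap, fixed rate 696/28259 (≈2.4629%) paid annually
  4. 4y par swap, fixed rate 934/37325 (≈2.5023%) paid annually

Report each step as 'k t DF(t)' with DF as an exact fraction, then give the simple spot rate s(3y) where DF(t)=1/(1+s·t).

step 1 [1y] bond c/1=1/100: DF=(242501/250000 − 1/100·(0))/(1+1/100) = 2401/2500 ≈ 0.960400
step 2 [2y] swap r/1=649/18955: DF=(1 − 649/18955·(0.960400))/(1+649/18955) = 9351/10000 ≈ 0.935100
step 3 [3y] swap r/1=696/28259: DF=(1 − 696/28259·(0.960400+0.935100))/(1+696/28259) = 1163/1250 ≈ 0.930400
step 4 [4y] swap r/1=934/37325: DF=(1 − 934/37325·(0.960400+0.935100+0.930400))/(1+934/37325) = 4533/5000 ≈ 0.906600

1 1 2401/2500
2 2 9351/10000
3 3 1163/1250
4 4 4533/5000
s(3y) = (1/(1163/1250) − 1)/(3) = 29/1163 ≈ 2.4936%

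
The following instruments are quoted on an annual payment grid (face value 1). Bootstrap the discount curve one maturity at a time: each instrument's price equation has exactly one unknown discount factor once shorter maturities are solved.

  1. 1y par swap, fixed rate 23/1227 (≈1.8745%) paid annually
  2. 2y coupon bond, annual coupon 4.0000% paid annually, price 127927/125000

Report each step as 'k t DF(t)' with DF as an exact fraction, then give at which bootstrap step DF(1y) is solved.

1 1 1227/1250
2 2 9463/10000
DF(1y) is solved at step 1

step 1 [1y] swap r/1=23/1227: DF=(1 − 23/1227·(0))/(1+23/1227) = 1227/1250 ≈ 0.981600
step 2 [2y] bond c/1=1/25: DF=(127927/125000 − 1/25·(0.981600))/(1+1/25) = 9463/10000 ≈ 0.946300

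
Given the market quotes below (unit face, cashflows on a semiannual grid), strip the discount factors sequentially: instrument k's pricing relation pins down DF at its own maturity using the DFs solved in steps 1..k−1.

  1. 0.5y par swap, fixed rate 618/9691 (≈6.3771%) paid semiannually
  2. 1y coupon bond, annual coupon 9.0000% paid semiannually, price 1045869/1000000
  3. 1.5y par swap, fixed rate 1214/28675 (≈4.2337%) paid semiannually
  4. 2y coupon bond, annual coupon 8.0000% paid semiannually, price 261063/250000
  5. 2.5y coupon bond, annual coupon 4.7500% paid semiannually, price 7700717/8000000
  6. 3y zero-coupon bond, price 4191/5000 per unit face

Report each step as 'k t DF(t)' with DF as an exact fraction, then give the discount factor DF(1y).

step 1 [0.5y] swap r/2=309/9691: DF=(1 − 309/9691·(0))/(1+309/9691) = 9691/10000 ≈ 0.969100
step 2 [1y] bond c/2=9/200: DF=(1045869/1000000 − 9/200·(0.969100))/(1+9/200) = 9591/10000 ≈ 0.959100
step 3 [1.5y] swap r/2=607/28675: DF=(1 − 607/28675·(0.969100+0.959100))/(1+607/28675) = 9393/10000 ≈ 0.939300
step 4 [2y] bond c/2=1/25: DF=(261063/250000 − 1/25·(0.969100+0.959100+0.939300))/(1+1/25) = 4469/5000 ≈ 0.893800
step 5 [2.5y] bond c/2=19/800: DF=(7700717/8000000 − 19/800·(0.969100+0.959100+0.939300+0.893800))/(1+19/800) = 853/1000 ≈ 0.853000
step 6 [3y] zero: DF = P = 4191/5000 ≈ 0.838200

1 1/2 9691/10000
2 1 9591/10000
3 3/2 9393/10000
4 2 4469/5000
5 5/2 853/1000
6 3 4191/5000
DF(1y) = 9591/10000 ≈ 0.959100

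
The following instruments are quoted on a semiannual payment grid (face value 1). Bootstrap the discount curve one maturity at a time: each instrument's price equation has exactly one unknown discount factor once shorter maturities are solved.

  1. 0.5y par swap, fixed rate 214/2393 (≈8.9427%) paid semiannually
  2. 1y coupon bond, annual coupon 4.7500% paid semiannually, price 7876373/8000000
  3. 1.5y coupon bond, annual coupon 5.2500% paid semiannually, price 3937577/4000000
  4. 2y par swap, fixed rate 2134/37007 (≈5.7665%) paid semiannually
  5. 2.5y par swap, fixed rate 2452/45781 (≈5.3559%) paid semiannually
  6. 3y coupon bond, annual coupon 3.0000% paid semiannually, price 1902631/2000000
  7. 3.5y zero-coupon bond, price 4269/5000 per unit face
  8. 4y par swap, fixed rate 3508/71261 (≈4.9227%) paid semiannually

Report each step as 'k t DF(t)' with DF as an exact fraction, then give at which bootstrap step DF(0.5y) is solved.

step 1 [0.5y] swap r/2=107/2393: DF=(1 − 107/2393·(0))/(1+107/2393) = 2393/2500 ≈ 0.957200
step 2 [1y] bond c/2=19/800: DF=(7876373/8000000 − 19/800·(0.957200))/(1+19/800) = 1879/2000 ≈ 0.939500
step 3 [1.5y] bond c/2=21/800: DF=(3937577/4000000 − 21/800·(0.957200+0.939500))/(1+21/800) = 9107/10000 ≈ 0.910700
step 4 [2y] swap r/2=1067/37007: DF=(1 − 1067/37007·(0.957200+0.939500+0.910700))/(1+1067/37007) = 8933/10000 ≈ 0.893300
step 5 [2.5y] swap r/2=1226/45781: DF=(1 − 1226/45781·(0.957200+0.939500+0.910700+0.893300))/(1+1226/45781) = 4387/5000 ≈ 0.877400
step 6 [3y] bond c/2=3/200: DF=(1902631/2000000 − 3/200·(0.957200+0.939500+0.910700+0.893300+0.877400))/(1+3/200) = 1087/1250 ≈ 0.869600
step 7 [3.5y] zero: DF = P = 4269/5000 ≈ 0.853800
step 8 [4y] swap r/2=1754/71261: DF=(1 − 1754/71261·(0.957200+0.939500+0.910700+0.893300+0.877400+0.869600+0.853800))/(1+1754/71261) = 4123/5000 ≈ 0.824600

1 1/2 2393/2500
2 1 1879/2000
3 3/2 9107/10000
4 2 8933/10000
5 5/2 4387/5000
6 3 1087/1250
7 7/2 4269/5000
8 4 4123/5000
DF(0.5y) is solved at step 1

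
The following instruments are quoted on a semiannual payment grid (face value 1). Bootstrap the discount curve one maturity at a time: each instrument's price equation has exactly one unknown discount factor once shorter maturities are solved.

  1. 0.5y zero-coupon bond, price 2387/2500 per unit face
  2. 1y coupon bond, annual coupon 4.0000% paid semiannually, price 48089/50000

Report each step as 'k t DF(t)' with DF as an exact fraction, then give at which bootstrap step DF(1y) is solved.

1 1/2 2387/2500
2 1 4621/5000
DF(1y) is solved at step 2

step 1 [0.5y] zero: DF = P = 2387/2500 ≈ 0.954800
step 2 [1y] bond c/2=1/50: DF=(48089/50000 − 1/50·(0.954800))/(1+1/50) = 4621/5000 ≈ 0.924200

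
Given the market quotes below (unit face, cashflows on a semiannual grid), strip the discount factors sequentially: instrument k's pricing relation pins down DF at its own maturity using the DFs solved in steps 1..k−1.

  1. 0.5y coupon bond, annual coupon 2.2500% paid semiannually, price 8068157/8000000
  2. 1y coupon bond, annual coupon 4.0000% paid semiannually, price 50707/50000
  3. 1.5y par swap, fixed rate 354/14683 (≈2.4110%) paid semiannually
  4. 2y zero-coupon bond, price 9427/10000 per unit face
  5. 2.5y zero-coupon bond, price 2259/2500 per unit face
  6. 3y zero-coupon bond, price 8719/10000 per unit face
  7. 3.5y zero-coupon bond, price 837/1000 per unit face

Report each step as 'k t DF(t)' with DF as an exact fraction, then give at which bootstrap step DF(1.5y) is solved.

1 1/2 9973/10000
2 1 9747/10000
3 3/2 4823/5000
4 2 9427/10000
5 5/2 2259/2500
6 3 8719/10000
7 7/2 837/1000
DF(1.5y) is solved at step 3

step 1 [0.5y] bond c/2=9/800: DF=(8068157/8000000 − 9/800·(0))/(1+9/800) = 9973/10000 ≈ 0.997300
step 2 [1y] bond c/2=1/50: DF=(50707/50000 − 1/50·(0.997300))/(1+1/50) = 9747/10000 ≈ 0.974700
step 3 [1.5y] swap r/2=177/14683: DF=(1 − 177/14683·(0.997300+0.974700))/(1+177/14683) = 4823/5000 ≈ 0.964600
step 4 [2y] zero: DF = P = 9427/10000 ≈ 0.942700
step 5 [2.5y] zero: DF = P = 2259/2500 ≈ 0.903600
step 6 [3y] zero: DF = P = 8719/10000 ≈ 0.871900
step 7 [3.5y] zero: DF = P = 837/1000 ≈ 0.837000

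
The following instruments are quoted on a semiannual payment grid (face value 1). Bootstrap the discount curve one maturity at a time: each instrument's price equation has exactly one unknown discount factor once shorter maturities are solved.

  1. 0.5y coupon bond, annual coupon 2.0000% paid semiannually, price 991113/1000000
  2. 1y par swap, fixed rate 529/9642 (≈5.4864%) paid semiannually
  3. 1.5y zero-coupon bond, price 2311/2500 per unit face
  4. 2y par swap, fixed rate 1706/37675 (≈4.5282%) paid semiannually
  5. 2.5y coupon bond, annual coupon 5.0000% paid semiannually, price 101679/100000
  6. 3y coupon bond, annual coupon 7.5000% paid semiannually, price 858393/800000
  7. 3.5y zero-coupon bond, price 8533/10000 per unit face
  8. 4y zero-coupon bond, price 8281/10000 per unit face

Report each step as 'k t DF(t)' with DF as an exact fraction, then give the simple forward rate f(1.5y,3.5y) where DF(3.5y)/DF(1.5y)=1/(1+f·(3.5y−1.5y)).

step 1 [0.5y] bond c/2=1/100: DF=(991113/1000000 − 1/100·(0))/(1+1/100) = 9813/10000 ≈ 0.981300
step 2 [1y] swap r/2=529/19284: DF=(1 − 529/19284·(0.981300))/(1+529/19284) = 9471/10000 ≈ 0.947100
step 3 [1.5y] zero: DF = P = 2311/2500 ≈ 0.924400
step 4 [2y] swap r/2=853/37675: DF=(1 − 853/37675·(0.981300+0.947100+0.924400))/(1+853/37675) = 9147/10000 ≈ 0.914700
step 5 [2.5y] bond c/2=1/40: DF=(101679/100000 − 1/40·(0.981300+0.947100+0.924400+0.914700))/(1+1/40) = 9001/10000 ≈ 0.900100
step 6 [3y] bond c/2=3/80: DF=(858393/800000 − 3/80·(0.981300+0.947100+0.924400+0.914700+0.900100))/(1+3/80) = 1731/2000 ≈ 0.865500
step 7 [3.5y] zero: DF = P = 8533/10000 ≈ 0.853300
step 8 [4y] zero: DF = P = 8281/10000 ≈ 0.828100

1 1/2 9813/10000
2 1 9471/10000
3 3/2 2311/2500
4 2 9147/10000
5 5/2 9001/10000
6 3 1731/2000
7 7/2 8533/10000
8 4 8281/10000
f(1.5y,3.5y) = ((2311/2500)/(8533/10000) − 1)/(2) = 711/17066 ≈ 4.1662%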